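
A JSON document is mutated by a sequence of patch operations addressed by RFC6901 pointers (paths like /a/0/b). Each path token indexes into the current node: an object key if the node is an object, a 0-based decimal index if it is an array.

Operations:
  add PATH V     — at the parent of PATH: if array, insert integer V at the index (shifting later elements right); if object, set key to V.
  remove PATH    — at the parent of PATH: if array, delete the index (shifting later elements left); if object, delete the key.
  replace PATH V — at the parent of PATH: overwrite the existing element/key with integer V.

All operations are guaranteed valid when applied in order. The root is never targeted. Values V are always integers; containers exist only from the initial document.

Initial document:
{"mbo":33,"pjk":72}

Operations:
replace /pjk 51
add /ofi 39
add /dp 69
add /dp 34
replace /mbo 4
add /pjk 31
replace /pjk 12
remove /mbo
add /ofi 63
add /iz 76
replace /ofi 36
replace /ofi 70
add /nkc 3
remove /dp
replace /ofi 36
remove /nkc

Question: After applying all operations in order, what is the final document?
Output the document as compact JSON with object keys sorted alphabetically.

After op 1 (replace /pjk 51): {"mbo":33,"pjk":51}
After op 2 (add /ofi 39): {"mbo":33,"ofi":39,"pjk":51}
After op 3 (add /dp 69): {"dp":69,"mbo":33,"ofi":39,"pjk":51}
After op 4 (add /dp 34): {"dp":34,"mbo":33,"ofi":39,"pjk":51}
After op 5 (replace /mbo 4): {"dp":34,"mbo":4,"ofi":39,"pjk":51}
After op 6 (add /pjk 31): {"dp":34,"mbo":4,"ofi":39,"pjk":31}
After op 7 (replace /pjk 12): {"dp":34,"mbo":4,"ofi":39,"pjk":12}
After op 8 (remove /mbo): {"dp":34,"ofi":39,"pjk":12}
After op 9 (add /ofi 63): {"dp":34,"ofi":63,"pjk":12}
After op 10 (add /iz 76): {"dp":34,"iz":76,"ofi":63,"pjk":12}
After op 11 (replace /ofi 36): {"dp":34,"iz":76,"ofi":36,"pjk":12}
After op 12 (replace /ofi 70): {"dp":34,"iz":76,"ofi":70,"pjk":12}
After op 13 (add /nkc 3): {"dp":34,"iz":76,"nkc":3,"ofi":70,"pjk":12}
After op 14 (remove /dp): {"iz":76,"nkc":3,"ofi":70,"pjk":12}
After op 15 (replace /ofi 36): {"iz":76,"nkc":3,"ofi":36,"pjk":12}
After op 16 (remove /nkc): {"iz":76,"ofi":36,"pjk":12}

Answer: {"iz":76,"ofi":36,"pjk":12}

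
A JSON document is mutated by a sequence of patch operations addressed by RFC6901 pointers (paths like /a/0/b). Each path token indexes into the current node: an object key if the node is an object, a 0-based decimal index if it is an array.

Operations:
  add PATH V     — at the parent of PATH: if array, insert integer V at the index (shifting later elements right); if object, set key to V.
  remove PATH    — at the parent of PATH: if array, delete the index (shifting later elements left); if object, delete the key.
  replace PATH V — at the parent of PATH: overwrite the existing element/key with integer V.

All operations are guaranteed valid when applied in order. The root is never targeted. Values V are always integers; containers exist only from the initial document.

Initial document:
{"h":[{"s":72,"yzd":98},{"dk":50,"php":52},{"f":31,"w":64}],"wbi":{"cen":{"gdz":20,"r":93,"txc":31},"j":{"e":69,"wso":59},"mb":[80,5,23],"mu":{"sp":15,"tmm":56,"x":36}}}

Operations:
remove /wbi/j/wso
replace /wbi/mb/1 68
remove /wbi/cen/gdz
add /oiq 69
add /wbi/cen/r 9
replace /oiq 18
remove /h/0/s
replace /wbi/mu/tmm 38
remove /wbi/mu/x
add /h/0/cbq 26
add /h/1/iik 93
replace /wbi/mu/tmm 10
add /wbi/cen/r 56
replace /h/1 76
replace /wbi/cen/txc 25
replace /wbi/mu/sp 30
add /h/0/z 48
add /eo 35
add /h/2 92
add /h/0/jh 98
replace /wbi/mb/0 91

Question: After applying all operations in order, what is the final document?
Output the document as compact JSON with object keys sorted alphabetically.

Answer: {"eo":35,"h":[{"cbq":26,"jh":98,"yzd":98,"z":48},76,92,{"f":31,"w":64}],"oiq":18,"wbi":{"cen":{"r":56,"txc":25},"j":{"e":69},"mb":[91,68,23],"mu":{"sp":30,"tmm":10}}}

Derivation:
After op 1 (remove /wbi/j/wso): {"h":[{"s":72,"yzd":98},{"dk":50,"php":52},{"f":31,"w":64}],"wbi":{"cen":{"gdz":20,"r":93,"txc":31},"j":{"e":69},"mb":[80,5,23],"mu":{"sp":15,"tmm":56,"x":36}}}
After op 2 (replace /wbi/mb/1 68): {"h":[{"s":72,"yzd":98},{"dk":50,"php":52},{"f":31,"w":64}],"wbi":{"cen":{"gdz":20,"r":93,"txc":31},"j":{"e":69},"mb":[80,68,23],"mu":{"sp":15,"tmm":56,"x":36}}}
After op 3 (remove /wbi/cen/gdz): {"h":[{"s":72,"yzd":98},{"dk":50,"php":52},{"f":31,"w":64}],"wbi":{"cen":{"r":93,"txc":31},"j":{"e":69},"mb":[80,68,23],"mu":{"sp":15,"tmm":56,"x":36}}}
After op 4 (add /oiq 69): {"h":[{"s":72,"yzd":98},{"dk":50,"php":52},{"f":31,"w":64}],"oiq":69,"wbi":{"cen":{"r":93,"txc":31},"j":{"e":69},"mb":[80,68,23],"mu":{"sp":15,"tmm":56,"x":36}}}
After op 5 (add /wbi/cen/r 9): {"h":[{"s":72,"yzd":98},{"dk":50,"php":52},{"f":31,"w":64}],"oiq":69,"wbi":{"cen":{"r":9,"txc":31},"j":{"e":69},"mb":[80,68,23],"mu":{"sp":15,"tmm":56,"x":36}}}
After op 6 (replace /oiq 18): {"h":[{"s":72,"yzd":98},{"dk":50,"php":52},{"f":31,"w":64}],"oiq":18,"wbi":{"cen":{"r":9,"txc":31},"j":{"e":69},"mb":[80,68,23],"mu":{"sp":15,"tmm":56,"x":36}}}
After op 7 (remove /h/0/s): {"h":[{"yzd":98},{"dk":50,"php":52},{"f":31,"w":64}],"oiq":18,"wbi":{"cen":{"r":9,"txc":31},"j":{"e":69},"mb":[80,68,23],"mu":{"sp":15,"tmm":56,"x":36}}}
After op 8 (replace /wbi/mu/tmm 38): {"h":[{"yzd":98},{"dk":50,"php":52},{"f":31,"w":64}],"oiq":18,"wbi":{"cen":{"r":9,"txc":31},"j":{"e":69},"mb":[80,68,23],"mu":{"sp":15,"tmm":38,"x":36}}}
After op 9 (remove /wbi/mu/x): {"h":[{"yzd":98},{"dk":50,"php":52},{"f":31,"w":64}],"oiq":18,"wbi":{"cen":{"r":9,"txc":31},"j":{"e":69},"mb":[80,68,23],"mu":{"sp":15,"tmm":38}}}
After op 10 (add /h/0/cbq 26): {"h":[{"cbq":26,"yzd":98},{"dk":50,"php":52},{"f":31,"w":64}],"oiq":18,"wbi":{"cen":{"r":9,"txc":31},"j":{"e":69},"mb":[80,68,23],"mu":{"sp":15,"tmm":38}}}
After op 11 (add /h/1/iik 93): {"h":[{"cbq":26,"yzd":98},{"dk":50,"iik":93,"php":52},{"f":31,"w":64}],"oiq":18,"wbi":{"cen":{"r":9,"txc":31},"j":{"e":69},"mb":[80,68,23],"mu":{"sp":15,"tmm":38}}}
After op 12 (replace /wbi/mu/tmm 10): {"h":[{"cbq":26,"yzd":98},{"dk":50,"iik":93,"php":52},{"f":31,"w":64}],"oiq":18,"wbi":{"cen":{"r":9,"txc":31},"j":{"e":69},"mb":[80,68,23],"mu":{"sp":15,"tmm":10}}}
After op 13 (add /wbi/cen/r 56): {"h":[{"cbq":26,"yzd":98},{"dk":50,"iik":93,"php":52},{"f":31,"w":64}],"oiq":18,"wbi":{"cen":{"r":56,"txc":31},"j":{"e":69},"mb":[80,68,23],"mu":{"sp":15,"tmm":10}}}
After op 14 (replace /h/1 76): {"h":[{"cbq":26,"yzd":98},76,{"f":31,"w":64}],"oiq":18,"wbi":{"cen":{"r":56,"txc":31},"j":{"e":69},"mb":[80,68,23],"mu":{"sp":15,"tmm":10}}}
After op 15 (replace /wbi/cen/txc 25): {"h":[{"cbq":26,"yzd":98},76,{"f":31,"w":64}],"oiq":18,"wbi":{"cen":{"r":56,"txc":25},"j":{"e":69},"mb":[80,68,23],"mu":{"sp":15,"tmm":10}}}
After op 16 (replace /wbi/mu/sp 30): {"h":[{"cbq":26,"yzd":98},76,{"f":31,"w":64}],"oiq":18,"wbi":{"cen":{"r":56,"txc":25},"j":{"e":69},"mb":[80,68,23],"mu":{"sp":30,"tmm":10}}}
After op 17 (add /h/0/z 48): {"h":[{"cbq":26,"yzd":98,"z":48},76,{"f":31,"w":64}],"oiq":18,"wbi":{"cen":{"r":56,"txc":25},"j":{"e":69},"mb":[80,68,23],"mu":{"sp":30,"tmm":10}}}
After op 18 (add /eo 35): {"eo":35,"h":[{"cbq":26,"yzd":98,"z":48},76,{"f":31,"w":64}],"oiq":18,"wbi":{"cen":{"r":56,"txc":25},"j":{"e":69},"mb":[80,68,23],"mu":{"sp":30,"tmm":10}}}
After op 19 (add /h/2 92): {"eo":35,"h":[{"cbq":26,"yzd":98,"z":48},76,92,{"f":31,"w":64}],"oiq":18,"wbi":{"cen":{"r":56,"txc":25},"j":{"e":69},"mb":[80,68,23],"mu":{"sp":30,"tmm":10}}}
After op 20 (add /h/0/jh 98): {"eo":35,"h":[{"cbq":26,"jh":98,"yzd":98,"z":48},76,92,{"f":31,"w":64}],"oiq":18,"wbi":{"cen":{"r":56,"txc":25},"j":{"e":69},"mb":[80,68,23],"mu":{"sp":30,"tmm":10}}}
After op 21 (replace /wbi/mb/0 91): {"eo":35,"h":[{"cbq":26,"jh":98,"yzd":98,"z":48},76,92,{"f":31,"w":64}],"oiq":18,"wbi":{"cen":{"r":56,"txc":25},"j":{"e":69},"mb":[91,68,23],"mu":{"sp":30,"tmm":10}}}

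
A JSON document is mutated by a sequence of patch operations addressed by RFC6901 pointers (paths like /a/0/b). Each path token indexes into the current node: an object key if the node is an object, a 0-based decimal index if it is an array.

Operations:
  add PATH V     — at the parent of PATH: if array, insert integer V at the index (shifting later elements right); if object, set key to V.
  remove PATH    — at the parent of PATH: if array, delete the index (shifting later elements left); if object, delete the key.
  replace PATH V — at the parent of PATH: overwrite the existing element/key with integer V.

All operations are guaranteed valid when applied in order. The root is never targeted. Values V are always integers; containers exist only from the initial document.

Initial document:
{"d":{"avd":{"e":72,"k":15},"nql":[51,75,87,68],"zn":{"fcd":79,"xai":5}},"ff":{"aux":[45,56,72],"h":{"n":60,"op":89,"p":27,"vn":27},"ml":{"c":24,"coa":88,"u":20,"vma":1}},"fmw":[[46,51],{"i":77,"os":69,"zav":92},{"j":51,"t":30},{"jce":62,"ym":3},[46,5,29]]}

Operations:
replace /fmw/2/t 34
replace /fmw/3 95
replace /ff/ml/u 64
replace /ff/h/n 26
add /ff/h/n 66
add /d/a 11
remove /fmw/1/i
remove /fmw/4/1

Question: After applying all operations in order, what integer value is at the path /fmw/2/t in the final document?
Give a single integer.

After op 1 (replace /fmw/2/t 34): {"d":{"avd":{"e":72,"k":15},"nql":[51,75,87,68],"zn":{"fcd":79,"xai":5}},"ff":{"aux":[45,56,72],"h":{"n":60,"op":89,"p":27,"vn":27},"ml":{"c":24,"coa":88,"u":20,"vma":1}},"fmw":[[46,51],{"i":77,"os":69,"zav":92},{"j":51,"t":34},{"jce":62,"ym":3},[46,5,29]]}
After op 2 (replace /fmw/3 95): {"d":{"avd":{"e":72,"k":15},"nql":[51,75,87,68],"zn":{"fcd":79,"xai":5}},"ff":{"aux":[45,56,72],"h":{"n":60,"op":89,"p":27,"vn":27},"ml":{"c":24,"coa":88,"u":20,"vma":1}},"fmw":[[46,51],{"i":77,"os":69,"zav":92},{"j":51,"t":34},95,[46,5,29]]}
After op 3 (replace /ff/ml/u 64): {"d":{"avd":{"e":72,"k":15},"nql":[51,75,87,68],"zn":{"fcd":79,"xai":5}},"ff":{"aux":[45,56,72],"h":{"n":60,"op":89,"p":27,"vn":27},"ml":{"c":24,"coa":88,"u":64,"vma":1}},"fmw":[[46,51],{"i":77,"os":69,"zav":92},{"j":51,"t":34},95,[46,5,29]]}
After op 4 (replace /ff/h/n 26): {"d":{"avd":{"e":72,"k":15},"nql":[51,75,87,68],"zn":{"fcd":79,"xai":5}},"ff":{"aux":[45,56,72],"h":{"n":26,"op":89,"p":27,"vn":27},"ml":{"c":24,"coa":88,"u":64,"vma":1}},"fmw":[[46,51],{"i":77,"os":69,"zav":92},{"j":51,"t":34},95,[46,5,29]]}
After op 5 (add /ff/h/n 66): {"d":{"avd":{"e":72,"k":15},"nql":[51,75,87,68],"zn":{"fcd":79,"xai":5}},"ff":{"aux":[45,56,72],"h":{"n":66,"op":89,"p":27,"vn":27},"ml":{"c":24,"coa":88,"u":64,"vma":1}},"fmw":[[46,51],{"i":77,"os":69,"zav":92},{"j":51,"t":34},95,[46,5,29]]}
After op 6 (add /d/a 11): {"d":{"a":11,"avd":{"e":72,"k":15},"nql":[51,75,87,68],"zn":{"fcd":79,"xai":5}},"ff":{"aux":[45,56,72],"h":{"n":66,"op":89,"p":27,"vn":27},"ml":{"c":24,"coa":88,"u":64,"vma":1}},"fmw":[[46,51],{"i":77,"os":69,"zav":92},{"j":51,"t":34},95,[46,5,29]]}
After op 7 (remove /fmw/1/i): {"d":{"a":11,"avd":{"e":72,"k":15},"nql":[51,75,87,68],"zn":{"fcd":79,"xai":5}},"ff":{"aux":[45,56,72],"h":{"n":66,"op":89,"p":27,"vn":27},"ml":{"c":24,"coa":88,"u":64,"vma":1}},"fmw":[[46,51],{"os":69,"zav":92},{"j":51,"t":34},95,[46,5,29]]}
After op 8 (remove /fmw/4/1): {"d":{"a":11,"avd":{"e":72,"k":15},"nql":[51,75,87,68],"zn":{"fcd":79,"xai":5}},"ff":{"aux":[45,56,72],"h":{"n":66,"op":89,"p":27,"vn":27},"ml":{"c":24,"coa":88,"u":64,"vma":1}},"fmw":[[46,51],{"os":69,"zav":92},{"j":51,"t":34},95,[46,29]]}
Value at /fmw/2/t: 34

Answer: 34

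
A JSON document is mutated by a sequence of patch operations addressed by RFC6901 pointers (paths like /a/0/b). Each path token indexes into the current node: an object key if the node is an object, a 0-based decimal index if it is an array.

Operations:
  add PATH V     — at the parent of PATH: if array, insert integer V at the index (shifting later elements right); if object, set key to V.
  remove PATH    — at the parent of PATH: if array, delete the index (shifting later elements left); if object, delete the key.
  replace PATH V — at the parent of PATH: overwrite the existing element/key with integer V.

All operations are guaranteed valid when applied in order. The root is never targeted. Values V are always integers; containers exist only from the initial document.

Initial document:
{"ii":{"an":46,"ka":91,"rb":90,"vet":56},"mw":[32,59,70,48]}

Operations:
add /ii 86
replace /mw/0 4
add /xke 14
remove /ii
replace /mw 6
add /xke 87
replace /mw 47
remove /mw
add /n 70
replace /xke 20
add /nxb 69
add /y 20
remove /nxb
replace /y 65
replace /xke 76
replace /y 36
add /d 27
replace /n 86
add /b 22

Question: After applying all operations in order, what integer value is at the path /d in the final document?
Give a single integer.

Answer: 27

Derivation:
After op 1 (add /ii 86): {"ii":86,"mw":[32,59,70,48]}
After op 2 (replace /mw/0 4): {"ii":86,"mw":[4,59,70,48]}
After op 3 (add /xke 14): {"ii":86,"mw":[4,59,70,48],"xke":14}
After op 4 (remove /ii): {"mw":[4,59,70,48],"xke":14}
After op 5 (replace /mw 6): {"mw":6,"xke":14}
After op 6 (add /xke 87): {"mw":6,"xke":87}
After op 7 (replace /mw 47): {"mw":47,"xke":87}
After op 8 (remove /mw): {"xke":87}
After op 9 (add /n 70): {"n":70,"xke":87}
After op 10 (replace /xke 20): {"n":70,"xke":20}
After op 11 (add /nxb 69): {"n":70,"nxb":69,"xke":20}
After op 12 (add /y 20): {"n":70,"nxb":69,"xke":20,"y":20}
After op 13 (remove /nxb): {"n":70,"xke":20,"y":20}
After op 14 (replace /y 65): {"n":70,"xke":20,"y":65}
After op 15 (replace /xke 76): {"n":70,"xke":76,"y":65}
After op 16 (replace /y 36): {"n":70,"xke":76,"y":36}
After op 17 (add /d 27): {"d":27,"n":70,"xke":76,"y":36}
After op 18 (replace /n 86): {"d":27,"n":86,"xke":76,"y":36}
After op 19 (add /b 22): {"b":22,"d":27,"n":86,"xke":76,"y":36}
Value at /d: 27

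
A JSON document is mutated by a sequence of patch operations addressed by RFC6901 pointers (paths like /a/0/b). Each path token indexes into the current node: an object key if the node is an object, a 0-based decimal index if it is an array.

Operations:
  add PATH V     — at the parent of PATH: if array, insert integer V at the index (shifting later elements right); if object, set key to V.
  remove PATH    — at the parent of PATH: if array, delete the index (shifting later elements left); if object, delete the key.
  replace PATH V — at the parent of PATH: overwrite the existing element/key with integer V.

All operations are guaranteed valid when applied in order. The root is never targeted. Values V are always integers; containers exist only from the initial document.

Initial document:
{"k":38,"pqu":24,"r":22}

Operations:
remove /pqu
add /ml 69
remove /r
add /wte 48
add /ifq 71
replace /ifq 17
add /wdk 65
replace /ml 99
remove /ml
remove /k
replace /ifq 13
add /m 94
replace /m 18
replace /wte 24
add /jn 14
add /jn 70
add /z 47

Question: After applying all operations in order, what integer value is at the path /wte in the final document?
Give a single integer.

Answer: 24

Derivation:
After op 1 (remove /pqu): {"k":38,"r":22}
After op 2 (add /ml 69): {"k":38,"ml":69,"r":22}
After op 3 (remove /r): {"k":38,"ml":69}
After op 4 (add /wte 48): {"k":38,"ml":69,"wte":48}
After op 5 (add /ifq 71): {"ifq":71,"k":38,"ml":69,"wte":48}
After op 6 (replace /ifq 17): {"ifq":17,"k":38,"ml":69,"wte":48}
After op 7 (add /wdk 65): {"ifq":17,"k":38,"ml":69,"wdk":65,"wte":48}
After op 8 (replace /ml 99): {"ifq":17,"k":38,"ml":99,"wdk":65,"wte":48}
After op 9 (remove /ml): {"ifq":17,"k":38,"wdk":65,"wte":48}
After op 10 (remove /k): {"ifq":17,"wdk":65,"wte":48}
After op 11 (replace /ifq 13): {"ifq":13,"wdk":65,"wte":48}
After op 12 (add /m 94): {"ifq":13,"m":94,"wdk":65,"wte":48}
After op 13 (replace /m 18): {"ifq":13,"m":18,"wdk":65,"wte":48}
After op 14 (replace /wte 24): {"ifq":13,"m":18,"wdk":65,"wte":24}
After op 15 (add /jn 14): {"ifq":13,"jn":14,"m":18,"wdk":65,"wte":24}
After op 16 (add /jn 70): {"ifq":13,"jn":70,"m":18,"wdk":65,"wte":24}
After op 17 (add /z 47): {"ifq":13,"jn":70,"m":18,"wdk":65,"wte":24,"z":47}
Value at /wte: 24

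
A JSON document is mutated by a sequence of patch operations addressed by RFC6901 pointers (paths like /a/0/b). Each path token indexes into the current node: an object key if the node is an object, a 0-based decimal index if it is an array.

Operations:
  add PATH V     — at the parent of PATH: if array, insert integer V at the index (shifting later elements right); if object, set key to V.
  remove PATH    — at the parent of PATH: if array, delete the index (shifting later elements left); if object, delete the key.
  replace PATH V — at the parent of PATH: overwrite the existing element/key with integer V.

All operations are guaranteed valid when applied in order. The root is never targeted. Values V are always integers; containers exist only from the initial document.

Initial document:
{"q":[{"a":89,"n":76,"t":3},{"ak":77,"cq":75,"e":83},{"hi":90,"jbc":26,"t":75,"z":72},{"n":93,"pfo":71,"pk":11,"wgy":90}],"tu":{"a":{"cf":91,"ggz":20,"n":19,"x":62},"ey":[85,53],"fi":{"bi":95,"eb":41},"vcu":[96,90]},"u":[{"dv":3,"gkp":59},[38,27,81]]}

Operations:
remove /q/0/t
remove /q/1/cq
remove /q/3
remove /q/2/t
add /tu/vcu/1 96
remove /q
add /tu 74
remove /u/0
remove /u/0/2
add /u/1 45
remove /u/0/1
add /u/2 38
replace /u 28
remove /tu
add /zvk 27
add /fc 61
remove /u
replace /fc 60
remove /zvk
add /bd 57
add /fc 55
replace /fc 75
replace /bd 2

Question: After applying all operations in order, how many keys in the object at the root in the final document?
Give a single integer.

After op 1 (remove /q/0/t): {"q":[{"a":89,"n":76},{"ak":77,"cq":75,"e":83},{"hi":90,"jbc":26,"t":75,"z":72},{"n":93,"pfo":71,"pk":11,"wgy":90}],"tu":{"a":{"cf":91,"ggz":20,"n":19,"x":62},"ey":[85,53],"fi":{"bi":95,"eb":41},"vcu":[96,90]},"u":[{"dv":3,"gkp":59},[38,27,81]]}
After op 2 (remove /q/1/cq): {"q":[{"a":89,"n":76},{"ak":77,"e":83},{"hi":90,"jbc":26,"t":75,"z":72},{"n":93,"pfo":71,"pk":11,"wgy":90}],"tu":{"a":{"cf":91,"ggz":20,"n":19,"x":62},"ey":[85,53],"fi":{"bi":95,"eb":41},"vcu":[96,90]},"u":[{"dv":3,"gkp":59},[38,27,81]]}
After op 3 (remove /q/3): {"q":[{"a":89,"n":76},{"ak":77,"e":83},{"hi":90,"jbc":26,"t":75,"z":72}],"tu":{"a":{"cf":91,"ggz":20,"n":19,"x":62},"ey":[85,53],"fi":{"bi":95,"eb":41},"vcu":[96,90]},"u":[{"dv":3,"gkp":59},[38,27,81]]}
After op 4 (remove /q/2/t): {"q":[{"a":89,"n":76},{"ak":77,"e":83},{"hi":90,"jbc":26,"z":72}],"tu":{"a":{"cf":91,"ggz":20,"n":19,"x":62},"ey":[85,53],"fi":{"bi":95,"eb":41},"vcu":[96,90]},"u":[{"dv":3,"gkp":59},[38,27,81]]}
After op 5 (add /tu/vcu/1 96): {"q":[{"a":89,"n":76},{"ak":77,"e":83},{"hi":90,"jbc":26,"z":72}],"tu":{"a":{"cf":91,"ggz":20,"n":19,"x":62},"ey":[85,53],"fi":{"bi":95,"eb":41},"vcu":[96,96,90]},"u":[{"dv":3,"gkp":59},[38,27,81]]}
After op 6 (remove /q): {"tu":{"a":{"cf":91,"ggz":20,"n":19,"x":62},"ey":[85,53],"fi":{"bi":95,"eb":41},"vcu":[96,96,90]},"u":[{"dv":3,"gkp":59},[38,27,81]]}
After op 7 (add /tu 74): {"tu":74,"u":[{"dv":3,"gkp":59},[38,27,81]]}
After op 8 (remove /u/0): {"tu":74,"u":[[38,27,81]]}
After op 9 (remove /u/0/2): {"tu":74,"u":[[38,27]]}
After op 10 (add /u/1 45): {"tu":74,"u":[[38,27],45]}
After op 11 (remove /u/0/1): {"tu":74,"u":[[38],45]}
After op 12 (add /u/2 38): {"tu":74,"u":[[38],45,38]}
After op 13 (replace /u 28): {"tu":74,"u":28}
After op 14 (remove /tu): {"u":28}
After op 15 (add /zvk 27): {"u":28,"zvk":27}
After op 16 (add /fc 61): {"fc":61,"u":28,"zvk":27}
After op 17 (remove /u): {"fc":61,"zvk":27}
After op 18 (replace /fc 60): {"fc":60,"zvk":27}
After op 19 (remove /zvk): {"fc":60}
After op 20 (add /bd 57): {"bd":57,"fc":60}
After op 21 (add /fc 55): {"bd":57,"fc":55}
After op 22 (replace /fc 75): {"bd":57,"fc":75}
After op 23 (replace /bd 2): {"bd":2,"fc":75}
Size at the root: 2

Answer: 2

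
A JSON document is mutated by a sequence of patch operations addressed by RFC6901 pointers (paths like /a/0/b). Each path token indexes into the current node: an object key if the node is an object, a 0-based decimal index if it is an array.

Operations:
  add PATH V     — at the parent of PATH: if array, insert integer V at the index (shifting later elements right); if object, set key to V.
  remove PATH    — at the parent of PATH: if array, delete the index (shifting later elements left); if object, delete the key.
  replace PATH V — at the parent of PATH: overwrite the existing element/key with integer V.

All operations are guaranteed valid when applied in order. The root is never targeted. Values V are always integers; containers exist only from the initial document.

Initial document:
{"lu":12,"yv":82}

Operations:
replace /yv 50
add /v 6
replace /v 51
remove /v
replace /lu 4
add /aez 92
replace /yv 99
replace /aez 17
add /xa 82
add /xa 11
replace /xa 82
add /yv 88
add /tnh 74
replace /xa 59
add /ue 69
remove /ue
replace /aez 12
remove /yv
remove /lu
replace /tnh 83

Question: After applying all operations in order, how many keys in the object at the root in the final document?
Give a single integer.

After op 1 (replace /yv 50): {"lu":12,"yv":50}
After op 2 (add /v 6): {"lu":12,"v":6,"yv":50}
After op 3 (replace /v 51): {"lu":12,"v":51,"yv":50}
After op 4 (remove /v): {"lu":12,"yv":50}
After op 5 (replace /lu 4): {"lu":4,"yv":50}
After op 6 (add /aez 92): {"aez":92,"lu":4,"yv":50}
After op 7 (replace /yv 99): {"aez":92,"lu":4,"yv":99}
After op 8 (replace /aez 17): {"aez":17,"lu":4,"yv":99}
After op 9 (add /xa 82): {"aez":17,"lu":4,"xa":82,"yv":99}
After op 10 (add /xa 11): {"aez":17,"lu":4,"xa":11,"yv":99}
After op 11 (replace /xa 82): {"aez":17,"lu":4,"xa":82,"yv":99}
After op 12 (add /yv 88): {"aez":17,"lu":4,"xa":82,"yv":88}
After op 13 (add /tnh 74): {"aez":17,"lu":4,"tnh":74,"xa":82,"yv":88}
After op 14 (replace /xa 59): {"aez":17,"lu":4,"tnh":74,"xa":59,"yv":88}
After op 15 (add /ue 69): {"aez":17,"lu":4,"tnh":74,"ue":69,"xa":59,"yv":88}
After op 16 (remove /ue): {"aez":17,"lu":4,"tnh":74,"xa":59,"yv":88}
After op 17 (replace /aez 12): {"aez":12,"lu":4,"tnh":74,"xa":59,"yv":88}
After op 18 (remove /yv): {"aez":12,"lu":4,"tnh":74,"xa":59}
After op 19 (remove /lu): {"aez":12,"tnh":74,"xa":59}
After op 20 (replace /tnh 83): {"aez":12,"tnh":83,"xa":59}
Size at the root: 3

Answer: 3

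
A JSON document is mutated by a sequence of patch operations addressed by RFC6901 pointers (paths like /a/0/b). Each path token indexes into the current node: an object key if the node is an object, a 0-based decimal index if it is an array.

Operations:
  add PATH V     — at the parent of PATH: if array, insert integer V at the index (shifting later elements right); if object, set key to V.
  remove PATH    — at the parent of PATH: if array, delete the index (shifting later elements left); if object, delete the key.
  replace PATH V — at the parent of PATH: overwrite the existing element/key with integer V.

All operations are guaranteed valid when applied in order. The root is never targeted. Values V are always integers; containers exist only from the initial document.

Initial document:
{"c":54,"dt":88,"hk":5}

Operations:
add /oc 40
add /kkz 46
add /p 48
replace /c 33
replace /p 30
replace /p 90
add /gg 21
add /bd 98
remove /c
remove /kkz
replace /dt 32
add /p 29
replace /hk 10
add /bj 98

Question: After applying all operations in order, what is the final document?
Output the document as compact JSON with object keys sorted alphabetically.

Answer: {"bd":98,"bj":98,"dt":32,"gg":21,"hk":10,"oc":40,"p":29}

Derivation:
After op 1 (add /oc 40): {"c":54,"dt":88,"hk":5,"oc":40}
After op 2 (add /kkz 46): {"c":54,"dt":88,"hk":5,"kkz":46,"oc":40}
After op 3 (add /p 48): {"c":54,"dt":88,"hk":5,"kkz":46,"oc":40,"p":48}
After op 4 (replace /c 33): {"c":33,"dt":88,"hk":5,"kkz":46,"oc":40,"p":48}
After op 5 (replace /p 30): {"c":33,"dt":88,"hk":5,"kkz":46,"oc":40,"p":30}
After op 6 (replace /p 90): {"c":33,"dt":88,"hk":5,"kkz":46,"oc":40,"p":90}
After op 7 (add /gg 21): {"c":33,"dt":88,"gg":21,"hk":5,"kkz":46,"oc":40,"p":90}
After op 8 (add /bd 98): {"bd":98,"c":33,"dt":88,"gg":21,"hk":5,"kkz":46,"oc":40,"p":90}
After op 9 (remove /c): {"bd":98,"dt":88,"gg":21,"hk":5,"kkz":46,"oc":40,"p":90}
After op 10 (remove /kkz): {"bd":98,"dt":88,"gg":21,"hk":5,"oc":40,"p":90}
After op 11 (replace /dt 32): {"bd":98,"dt":32,"gg":21,"hk":5,"oc":40,"p":90}
After op 12 (add /p 29): {"bd":98,"dt":32,"gg":21,"hk":5,"oc":40,"p":29}
After op 13 (replace /hk 10): {"bd":98,"dt":32,"gg":21,"hk":10,"oc":40,"p":29}
After op 14 (add /bj 98): {"bd":98,"bj":98,"dt":32,"gg":21,"hk":10,"oc":40,"p":29}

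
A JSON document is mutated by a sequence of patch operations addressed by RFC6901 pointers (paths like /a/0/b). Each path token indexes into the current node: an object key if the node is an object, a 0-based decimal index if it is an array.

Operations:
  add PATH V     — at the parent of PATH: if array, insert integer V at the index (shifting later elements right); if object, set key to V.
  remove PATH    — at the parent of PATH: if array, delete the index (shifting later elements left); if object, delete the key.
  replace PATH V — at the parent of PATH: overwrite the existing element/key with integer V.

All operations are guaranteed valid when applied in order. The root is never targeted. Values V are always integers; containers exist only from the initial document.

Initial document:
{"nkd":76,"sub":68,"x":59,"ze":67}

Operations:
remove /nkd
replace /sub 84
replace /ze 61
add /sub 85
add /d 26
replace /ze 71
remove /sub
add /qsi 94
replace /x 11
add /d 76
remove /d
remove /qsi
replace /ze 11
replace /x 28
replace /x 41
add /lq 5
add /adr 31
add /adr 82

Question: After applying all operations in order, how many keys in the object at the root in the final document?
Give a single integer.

Answer: 4

Derivation:
After op 1 (remove /nkd): {"sub":68,"x":59,"ze":67}
After op 2 (replace /sub 84): {"sub":84,"x":59,"ze":67}
After op 3 (replace /ze 61): {"sub":84,"x":59,"ze":61}
After op 4 (add /sub 85): {"sub":85,"x":59,"ze":61}
After op 5 (add /d 26): {"d":26,"sub":85,"x":59,"ze":61}
After op 6 (replace /ze 71): {"d":26,"sub":85,"x":59,"ze":71}
After op 7 (remove /sub): {"d":26,"x":59,"ze":71}
After op 8 (add /qsi 94): {"d":26,"qsi":94,"x":59,"ze":71}
After op 9 (replace /x 11): {"d":26,"qsi":94,"x":11,"ze":71}
After op 10 (add /d 76): {"d":76,"qsi":94,"x":11,"ze":71}
After op 11 (remove /d): {"qsi":94,"x":11,"ze":71}
After op 12 (remove /qsi): {"x":11,"ze":71}
After op 13 (replace /ze 11): {"x":11,"ze":11}
After op 14 (replace /x 28): {"x":28,"ze":11}
After op 15 (replace /x 41): {"x":41,"ze":11}
After op 16 (add /lq 5): {"lq":5,"x":41,"ze":11}
After op 17 (add /adr 31): {"adr":31,"lq":5,"x":41,"ze":11}
After op 18 (add /adr 82): {"adr":82,"lq":5,"x":41,"ze":11}
Size at the root: 4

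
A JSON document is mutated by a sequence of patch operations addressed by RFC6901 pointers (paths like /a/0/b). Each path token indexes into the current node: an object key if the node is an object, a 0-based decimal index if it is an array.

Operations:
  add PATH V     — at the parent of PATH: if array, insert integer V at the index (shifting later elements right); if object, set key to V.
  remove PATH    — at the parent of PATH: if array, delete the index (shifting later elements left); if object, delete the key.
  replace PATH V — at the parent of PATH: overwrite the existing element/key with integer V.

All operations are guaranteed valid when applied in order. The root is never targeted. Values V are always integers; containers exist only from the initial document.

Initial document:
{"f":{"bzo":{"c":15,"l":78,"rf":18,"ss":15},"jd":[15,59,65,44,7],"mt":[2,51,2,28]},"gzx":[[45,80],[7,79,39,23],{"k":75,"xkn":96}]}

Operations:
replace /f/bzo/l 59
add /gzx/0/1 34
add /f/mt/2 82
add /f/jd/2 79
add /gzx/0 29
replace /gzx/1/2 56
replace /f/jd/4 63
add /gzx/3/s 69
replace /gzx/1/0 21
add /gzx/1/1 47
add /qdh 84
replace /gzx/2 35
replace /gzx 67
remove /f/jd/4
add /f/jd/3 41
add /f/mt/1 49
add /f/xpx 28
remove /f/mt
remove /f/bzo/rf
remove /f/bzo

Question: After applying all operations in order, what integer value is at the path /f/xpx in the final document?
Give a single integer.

After op 1 (replace /f/bzo/l 59): {"f":{"bzo":{"c":15,"l":59,"rf":18,"ss":15},"jd":[15,59,65,44,7],"mt":[2,51,2,28]},"gzx":[[45,80],[7,79,39,23],{"k":75,"xkn":96}]}
After op 2 (add /gzx/0/1 34): {"f":{"bzo":{"c":15,"l":59,"rf":18,"ss":15},"jd":[15,59,65,44,7],"mt":[2,51,2,28]},"gzx":[[45,34,80],[7,79,39,23],{"k":75,"xkn":96}]}
After op 3 (add /f/mt/2 82): {"f":{"bzo":{"c":15,"l":59,"rf":18,"ss":15},"jd":[15,59,65,44,7],"mt":[2,51,82,2,28]},"gzx":[[45,34,80],[7,79,39,23],{"k":75,"xkn":96}]}
After op 4 (add /f/jd/2 79): {"f":{"bzo":{"c":15,"l":59,"rf":18,"ss":15},"jd":[15,59,79,65,44,7],"mt":[2,51,82,2,28]},"gzx":[[45,34,80],[7,79,39,23],{"k":75,"xkn":96}]}
After op 5 (add /gzx/0 29): {"f":{"bzo":{"c":15,"l":59,"rf":18,"ss":15},"jd":[15,59,79,65,44,7],"mt":[2,51,82,2,28]},"gzx":[29,[45,34,80],[7,79,39,23],{"k":75,"xkn":96}]}
After op 6 (replace /gzx/1/2 56): {"f":{"bzo":{"c":15,"l":59,"rf":18,"ss":15},"jd":[15,59,79,65,44,7],"mt":[2,51,82,2,28]},"gzx":[29,[45,34,56],[7,79,39,23],{"k":75,"xkn":96}]}
After op 7 (replace /f/jd/4 63): {"f":{"bzo":{"c":15,"l":59,"rf":18,"ss":15},"jd":[15,59,79,65,63,7],"mt":[2,51,82,2,28]},"gzx":[29,[45,34,56],[7,79,39,23],{"k":75,"xkn":96}]}
After op 8 (add /gzx/3/s 69): {"f":{"bzo":{"c":15,"l":59,"rf":18,"ss":15},"jd":[15,59,79,65,63,7],"mt":[2,51,82,2,28]},"gzx":[29,[45,34,56],[7,79,39,23],{"k":75,"s":69,"xkn":96}]}
After op 9 (replace /gzx/1/0 21): {"f":{"bzo":{"c":15,"l":59,"rf":18,"ss":15},"jd":[15,59,79,65,63,7],"mt":[2,51,82,2,28]},"gzx":[29,[21,34,56],[7,79,39,23],{"k":75,"s":69,"xkn":96}]}
After op 10 (add /gzx/1/1 47): {"f":{"bzo":{"c":15,"l":59,"rf":18,"ss":15},"jd":[15,59,79,65,63,7],"mt":[2,51,82,2,28]},"gzx":[29,[21,47,34,56],[7,79,39,23],{"k":75,"s":69,"xkn":96}]}
After op 11 (add /qdh 84): {"f":{"bzo":{"c":15,"l":59,"rf":18,"ss":15},"jd":[15,59,79,65,63,7],"mt":[2,51,82,2,28]},"gzx":[29,[21,47,34,56],[7,79,39,23],{"k":75,"s":69,"xkn":96}],"qdh":84}
After op 12 (replace /gzx/2 35): {"f":{"bzo":{"c":15,"l":59,"rf":18,"ss":15},"jd":[15,59,79,65,63,7],"mt":[2,51,82,2,28]},"gzx":[29,[21,47,34,56],35,{"k":75,"s":69,"xkn":96}],"qdh":84}
After op 13 (replace /gzx 67): {"f":{"bzo":{"c":15,"l":59,"rf":18,"ss":15},"jd":[15,59,79,65,63,7],"mt":[2,51,82,2,28]},"gzx":67,"qdh":84}
After op 14 (remove /f/jd/4): {"f":{"bzo":{"c":15,"l":59,"rf":18,"ss":15},"jd":[15,59,79,65,7],"mt":[2,51,82,2,28]},"gzx":67,"qdh":84}
After op 15 (add /f/jd/3 41): {"f":{"bzo":{"c":15,"l":59,"rf":18,"ss":15},"jd":[15,59,79,41,65,7],"mt":[2,51,82,2,28]},"gzx":67,"qdh":84}
After op 16 (add /f/mt/1 49): {"f":{"bzo":{"c":15,"l":59,"rf":18,"ss":15},"jd":[15,59,79,41,65,7],"mt":[2,49,51,82,2,28]},"gzx":67,"qdh":84}
After op 17 (add /f/xpx 28): {"f":{"bzo":{"c":15,"l":59,"rf":18,"ss":15},"jd":[15,59,79,41,65,7],"mt":[2,49,51,82,2,28],"xpx":28},"gzx":67,"qdh":84}
After op 18 (remove /f/mt): {"f":{"bzo":{"c":15,"l":59,"rf":18,"ss":15},"jd":[15,59,79,41,65,7],"xpx":28},"gzx":67,"qdh":84}
After op 19 (remove /f/bzo/rf): {"f":{"bzo":{"c":15,"l":59,"ss":15},"jd":[15,59,79,41,65,7],"xpx":28},"gzx":67,"qdh":84}
After op 20 (remove /f/bzo): {"f":{"jd":[15,59,79,41,65,7],"xpx":28},"gzx":67,"qdh":84}
Value at /f/xpx: 28

Answer: 28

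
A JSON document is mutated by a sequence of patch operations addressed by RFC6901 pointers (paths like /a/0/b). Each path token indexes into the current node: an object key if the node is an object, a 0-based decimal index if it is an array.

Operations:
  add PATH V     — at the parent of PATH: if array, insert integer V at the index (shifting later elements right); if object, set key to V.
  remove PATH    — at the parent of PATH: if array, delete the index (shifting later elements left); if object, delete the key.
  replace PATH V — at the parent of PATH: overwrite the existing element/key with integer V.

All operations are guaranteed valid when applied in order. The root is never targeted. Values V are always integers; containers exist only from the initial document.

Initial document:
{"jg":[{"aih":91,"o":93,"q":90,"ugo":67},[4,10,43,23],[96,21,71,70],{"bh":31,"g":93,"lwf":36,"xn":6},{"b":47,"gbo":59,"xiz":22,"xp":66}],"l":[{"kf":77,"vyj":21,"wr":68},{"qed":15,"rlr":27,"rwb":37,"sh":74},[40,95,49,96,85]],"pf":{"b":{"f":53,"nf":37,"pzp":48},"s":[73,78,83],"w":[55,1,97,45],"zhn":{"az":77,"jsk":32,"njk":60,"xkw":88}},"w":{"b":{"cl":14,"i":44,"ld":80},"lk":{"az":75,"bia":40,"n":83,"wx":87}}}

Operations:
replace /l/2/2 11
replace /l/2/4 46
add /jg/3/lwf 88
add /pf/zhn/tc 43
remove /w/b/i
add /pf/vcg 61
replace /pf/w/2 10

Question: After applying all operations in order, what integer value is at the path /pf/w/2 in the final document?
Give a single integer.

Answer: 10

Derivation:
After op 1 (replace /l/2/2 11): {"jg":[{"aih":91,"o":93,"q":90,"ugo":67},[4,10,43,23],[96,21,71,70],{"bh":31,"g":93,"lwf":36,"xn":6},{"b":47,"gbo":59,"xiz":22,"xp":66}],"l":[{"kf":77,"vyj":21,"wr":68},{"qed":15,"rlr":27,"rwb":37,"sh":74},[40,95,11,96,85]],"pf":{"b":{"f":53,"nf":37,"pzp":48},"s":[73,78,83],"w":[55,1,97,45],"zhn":{"az":77,"jsk":32,"njk":60,"xkw":88}},"w":{"b":{"cl":14,"i":44,"ld":80},"lk":{"az":75,"bia":40,"n":83,"wx":87}}}
After op 2 (replace /l/2/4 46): {"jg":[{"aih":91,"o":93,"q":90,"ugo":67},[4,10,43,23],[96,21,71,70],{"bh":31,"g":93,"lwf":36,"xn":6},{"b":47,"gbo":59,"xiz":22,"xp":66}],"l":[{"kf":77,"vyj":21,"wr":68},{"qed":15,"rlr":27,"rwb":37,"sh":74},[40,95,11,96,46]],"pf":{"b":{"f":53,"nf":37,"pzp":48},"s":[73,78,83],"w":[55,1,97,45],"zhn":{"az":77,"jsk":32,"njk":60,"xkw":88}},"w":{"b":{"cl":14,"i":44,"ld":80},"lk":{"az":75,"bia":40,"n":83,"wx":87}}}
After op 3 (add /jg/3/lwf 88): {"jg":[{"aih":91,"o":93,"q":90,"ugo":67},[4,10,43,23],[96,21,71,70],{"bh":31,"g":93,"lwf":88,"xn":6},{"b":47,"gbo":59,"xiz":22,"xp":66}],"l":[{"kf":77,"vyj":21,"wr":68},{"qed":15,"rlr":27,"rwb":37,"sh":74},[40,95,11,96,46]],"pf":{"b":{"f":53,"nf":37,"pzp":48},"s":[73,78,83],"w":[55,1,97,45],"zhn":{"az":77,"jsk":32,"njk":60,"xkw":88}},"w":{"b":{"cl":14,"i":44,"ld":80},"lk":{"az":75,"bia":40,"n":83,"wx":87}}}
After op 4 (add /pf/zhn/tc 43): {"jg":[{"aih":91,"o":93,"q":90,"ugo":67},[4,10,43,23],[96,21,71,70],{"bh":31,"g":93,"lwf":88,"xn":6},{"b":47,"gbo":59,"xiz":22,"xp":66}],"l":[{"kf":77,"vyj":21,"wr":68},{"qed":15,"rlr":27,"rwb":37,"sh":74},[40,95,11,96,46]],"pf":{"b":{"f":53,"nf":37,"pzp":48},"s":[73,78,83],"w":[55,1,97,45],"zhn":{"az":77,"jsk":32,"njk":60,"tc":43,"xkw":88}},"w":{"b":{"cl":14,"i":44,"ld":80},"lk":{"az":75,"bia":40,"n":83,"wx":87}}}
After op 5 (remove /w/b/i): {"jg":[{"aih":91,"o":93,"q":90,"ugo":67},[4,10,43,23],[96,21,71,70],{"bh":31,"g":93,"lwf":88,"xn":6},{"b":47,"gbo":59,"xiz":22,"xp":66}],"l":[{"kf":77,"vyj":21,"wr":68},{"qed":15,"rlr":27,"rwb":37,"sh":74},[40,95,11,96,46]],"pf":{"b":{"f":53,"nf":37,"pzp":48},"s":[73,78,83],"w":[55,1,97,45],"zhn":{"az":77,"jsk":32,"njk":60,"tc":43,"xkw":88}},"w":{"b":{"cl":14,"ld":80},"lk":{"az":75,"bia":40,"n":83,"wx":87}}}
After op 6 (add /pf/vcg 61): {"jg":[{"aih":91,"o":93,"q":90,"ugo":67},[4,10,43,23],[96,21,71,70],{"bh":31,"g":93,"lwf":88,"xn":6},{"b":47,"gbo":59,"xiz":22,"xp":66}],"l":[{"kf":77,"vyj":21,"wr":68},{"qed":15,"rlr":27,"rwb":37,"sh":74},[40,95,11,96,46]],"pf":{"b":{"f":53,"nf":37,"pzp":48},"s":[73,78,83],"vcg":61,"w":[55,1,97,45],"zhn":{"az":77,"jsk":32,"njk":60,"tc":43,"xkw":88}},"w":{"b":{"cl":14,"ld":80},"lk":{"az":75,"bia":40,"n":83,"wx":87}}}
After op 7 (replace /pf/w/2 10): {"jg":[{"aih":91,"o":93,"q":90,"ugo":67},[4,10,43,23],[96,21,71,70],{"bh":31,"g":93,"lwf":88,"xn":6},{"b":47,"gbo":59,"xiz":22,"xp":66}],"l":[{"kf":77,"vyj":21,"wr":68},{"qed":15,"rlr":27,"rwb":37,"sh":74},[40,95,11,96,46]],"pf":{"b":{"f":53,"nf":37,"pzp":48},"s":[73,78,83],"vcg":61,"w":[55,1,10,45],"zhn":{"az":77,"jsk":32,"njk":60,"tc":43,"xkw":88}},"w":{"b":{"cl":14,"ld":80},"lk":{"az":75,"bia":40,"n":83,"wx":87}}}
Value at /pf/w/2: 10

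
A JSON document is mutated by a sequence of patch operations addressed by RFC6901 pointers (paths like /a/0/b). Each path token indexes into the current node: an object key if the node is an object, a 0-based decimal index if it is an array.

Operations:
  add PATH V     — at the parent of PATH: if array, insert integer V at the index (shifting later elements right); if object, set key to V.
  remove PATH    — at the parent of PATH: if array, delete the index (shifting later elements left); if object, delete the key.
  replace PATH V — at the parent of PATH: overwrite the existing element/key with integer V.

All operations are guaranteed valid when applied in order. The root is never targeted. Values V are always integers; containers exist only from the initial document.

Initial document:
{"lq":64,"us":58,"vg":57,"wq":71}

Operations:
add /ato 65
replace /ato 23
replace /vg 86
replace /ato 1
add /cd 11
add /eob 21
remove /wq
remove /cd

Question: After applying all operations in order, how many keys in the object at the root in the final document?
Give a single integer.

Answer: 5

Derivation:
After op 1 (add /ato 65): {"ato":65,"lq":64,"us":58,"vg":57,"wq":71}
After op 2 (replace /ato 23): {"ato":23,"lq":64,"us":58,"vg":57,"wq":71}
After op 3 (replace /vg 86): {"ato":23,"lq":64,"us":58,"vg":86,"wq":71}
After op 4 (replace /ato 1): {"ato":1,"lq":64,"us":58,"vg":86,"wq":71}
After op 5 (add /cd 11): {"ato":1,"cd":11,"lq":64,"us":58,"vg":86,"wq":71}
After op 6 (add /eob 21): {"ato":1,"cd":11,"eob":21,"lq":64,"us":58,"vg":86,"wq":71}
After op 7 (remove /wq): {"ato":1,"cd":11,"eob":21,"lq":64,"us":58,"vg":86}
After op 8 (remove /cd): {"ato":1,"eob":21,"lq":64,"us":58,"vg":86}
Size at the root: 5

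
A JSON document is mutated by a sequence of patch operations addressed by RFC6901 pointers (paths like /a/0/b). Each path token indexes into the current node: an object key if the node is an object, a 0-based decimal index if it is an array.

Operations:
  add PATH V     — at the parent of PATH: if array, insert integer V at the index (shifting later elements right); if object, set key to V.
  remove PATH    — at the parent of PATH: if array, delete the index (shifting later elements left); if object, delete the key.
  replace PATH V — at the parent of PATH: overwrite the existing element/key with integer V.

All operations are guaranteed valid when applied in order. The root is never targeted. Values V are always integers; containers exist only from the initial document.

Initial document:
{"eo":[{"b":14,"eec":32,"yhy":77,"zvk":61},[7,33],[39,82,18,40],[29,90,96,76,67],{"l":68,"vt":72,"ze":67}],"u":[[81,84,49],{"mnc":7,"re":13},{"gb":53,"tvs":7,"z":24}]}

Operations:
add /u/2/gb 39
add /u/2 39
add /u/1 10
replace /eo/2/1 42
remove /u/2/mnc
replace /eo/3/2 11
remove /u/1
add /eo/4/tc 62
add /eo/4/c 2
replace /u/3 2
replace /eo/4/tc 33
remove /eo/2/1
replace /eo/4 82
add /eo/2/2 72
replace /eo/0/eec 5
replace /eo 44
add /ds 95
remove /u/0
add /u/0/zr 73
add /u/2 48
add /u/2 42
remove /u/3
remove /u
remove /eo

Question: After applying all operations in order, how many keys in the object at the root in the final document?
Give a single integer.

After op 1 (add /u/2/gb 39): {"eo":[{"b":14,"eec":32,"yhy":77,"zvk":61},[7,33],[39,82,18,40],[29,90,96,76,67],{"l":68,"vt":72,"ze":67}],"u":[[81,84,49],{"mnc":7,"re":13},{"gb":39,"tvs":7,"z":24}]}
After op 2 (add /u/2 39): {"eo":[{"b":14,"eec":32,"yhy":77,"zvk":61},[7,33],[39,82,18,40],[29,90,96,76,67],{"l":68,"vt":72,"ze":67}],"u":[[81,84,49],{"mnc":7,"re":13},39,{"gb":39,"tvs":7,"z":24}]}
After op 3 (add /u/1 10): {"eo":[{"b":14,"eec":32,"yhy":77,"zvk":61},[7,33],[39,82,18,40],[29,90,96,76,67],{"l":68,"vt":72,"ze":67}],"u":[[81,84,49],10,{"mnc":7,"re":13},39,{"gb":39,"tvs":7,"z":24}]}
After op 4 (replace /eo/2/1 42): {"eo":[{"b":14,"eec":32,"yhy":77,"zvk":61},[7,33],[39,42,18,40],[29,90,96,76,67],{"l":68,"vt":72,"ze":67}],"u":[[81,84,49],10,{"mnc":7,"re":13},39,{"gb":39,"tvs":7,"z":24}]}
After op 5 (remove /u/2/mnc): {"eo":[{"b":14,"eec":32,"yhy":77,"zvk":61},[7,33],[39,42,18,40],[29,90,96,76,67],{"l":68,"vt":72,"ze":67}],"u":[[81,84,49],10,{"re":13},39,{"gb":39,"tvs":7,"z":24}]}
After op 6 (replace /eo/3/2 11): {"eo":[{"b":14,"eec":32,"yhy":77,"zvk":61},[7,33],[39,42,18,40],[29,90,11,76,67],{"l":68,"vt":72,"ze":67}],"u":[[81,84,49],10,{"re":13},39,{"gb":39,"tvs":7,"z":24}]}
After op 7 (remove /u/1): {"eo":[{"b":14,"eec":32,"yhy":77,"zvk":61},[7,33],[39,42,18,40],[29,90,11,76,67],{"l":68,"vt":72,"ze":67}],"u":[[81,84,49],{"re":13},39,{"gb":39,"tvs":7,"z":24}]}
After op 8 (add /eo/4/tc 62): {"eo":[{"b":14,"eec":32,"yhy":77,"zvk":61},[7,33],[39,42,18,40],[29,90,11,76,67],{"l":68,"tc":62,"vt":72,"ze":67}],"u":[[81,84,49],{"re":13},39,{"gb":39,"tvs":7,"z":24}]}
After op 9 (add /eo/4/c 2): {"eo":[{"b":14,"eec":32,"yhy":77,"zvk":61},[7,33],[39,42,18,40],[29,90,11,76,67],{"c":2,"l":68,"tc":62,"vt":72,"ze":67}],"u":[[81,84,49],{"re":13},39,{"gb":39,"tvs":7,"z":24}]}
After op 10 (replace /u/3 2): {"eo":[{"b":14,"eec":32,"yhy":77,"zvk":61},[7,33],[39,42,18,40],[29,90,11,76,67],{"c":2,"l":68,"tc":62,"vt":72,"ze":67}],"u":[[81,84,49],{"re":13},39,2]}
After op 11 (replace /eo/4/tc 33): {"eo":[{"b":14,"eec":32,"yhy":77,"zvk":61},[7,33],[39,42,18,40],[29,90,11,76,67],{"c":2,"l":68,"tc":33,"vt":72,"ze":67}],"u":[[81,84,49],{"re":13},39,2]}
After op 12 (remove /eo/2/1): {"eo":[{"b":14,"eec":32,"yhy":77,"zvk":61},[7,33],[39,18,40],[29,90,11,76,67],{"c":2,"l":68,"tc":33,"vt":72,"ze":67}],"u":[[81,84,49],{"re":13},39,2]}
After op 13 (replace /eo/4 82): {"eo":[{"b":14,"eec":32,"yhy":77,"zvk":61},[7,33],[39,18,40],[29,90,11,76,67],82],"u":[[81,84,49],{"re":13},39,2]}
After op 14 (add /eo/2/2 72): {"eo":[{"b":14,"eec":32,"yhy":77,"zvk":61},[7,33],[39,18,72,40],[29,90,11,76,67],82],"u":[[81,84,49],{"re":13},39,2]}
After op 15 (replace /eo/0/eec 5): {"eo":[{"b":14,"eec":5,"yhy":77,"zvk":61},[7,33],[39,18,72,40],[29,90,11,76,67],82],"u":[[81,84,49],{"re":13},39,2]}
After op 16 (replace /eo 44): {"eo":44,"u":[[81,84,49],{"re":13},39,2]}
After op 17 (add /ds 95): {"ds":95,"eo":44,"u":[[81,84,49],{"re":13},39,2]}
After op 18 (remove /u/0): {"ds":95,"eo":44,"u":[{"re":13},39,2]}
After op 19 (add /u/0/zr 73): {"ds":95,"eo":44,"u":[{"re":13,"zr":73},39,2]}
After op 20 (add /u/2 48): {"ds":95,"eo":44,"u":[{"re":13,"zr":73},39,48,2]}
After op 21 (add /u/2 42): {"ds":95,"eo":44,"u":[{"re":13,"zr":73},39,42,48,2]}
After op 22 (remove /u/3): {"ds":95,"eo":44,"u":[{"re":13,"zr":73},39,42,2]}
After op 23 (remove /u): {"ds":95,"eo":44}
After op 24 (remove /eo): {"ds":95}
Size at the root: 1

Answer: 1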